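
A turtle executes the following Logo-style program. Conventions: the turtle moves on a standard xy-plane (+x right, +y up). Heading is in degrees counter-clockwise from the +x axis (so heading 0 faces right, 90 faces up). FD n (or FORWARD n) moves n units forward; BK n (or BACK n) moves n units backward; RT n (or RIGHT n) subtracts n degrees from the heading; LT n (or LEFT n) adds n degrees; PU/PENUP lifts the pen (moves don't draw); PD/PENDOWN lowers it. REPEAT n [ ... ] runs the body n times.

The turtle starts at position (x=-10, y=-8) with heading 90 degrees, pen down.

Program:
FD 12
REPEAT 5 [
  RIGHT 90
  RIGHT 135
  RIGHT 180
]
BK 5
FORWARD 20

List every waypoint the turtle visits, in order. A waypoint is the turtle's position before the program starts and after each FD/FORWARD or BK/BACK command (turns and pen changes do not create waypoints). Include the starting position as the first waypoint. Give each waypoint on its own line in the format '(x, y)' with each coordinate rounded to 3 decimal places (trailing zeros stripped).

Answer: (-10, -8)
(-10, 4)
(-6.464, 7.536)
(-20.607, -6.607)

Derivation:
Executing turtle program step by step:
Start: pos=(-10,-8), heading=90, pen down
FD 12: (-10,-8) -> (-10,4) [heading=90, draw]
REPEAT 5 [
  -- iteration 1/5 --
  RT 90: heading 90 -> 0
  RT 135: heading 0 -> 225
  RT 180: heading 225 -> 45
  -- iteration 2/5 --
  RT 90: heading 45 -> 315
  RT 135: heading 315 -> 180
  RT 180: heading 180 -> 0
  -- iteration 3/5 --
  RT 90: heading 0 -> 270
  RT 135: heading 270 -> 135
  RT 180: heading 135 -> 315
  -- iteration 4/5 --
  RT 90: heading 315 -> 225
  RT 135: heading 225 -> 90
  RT 180: heading 90 -> 270
  -- iteration 5/5 --
  RT 90: heading 270 -> 180
  RT 135: heading 180 -> 45
  RT 180: heading 45 -> 225
]
BK 5: (-10,4) -> (-6.464,7.536) [heading=225, draw]
FD 20: (-6.464,7.536) -> (-20.607,-6.607) [heading=225, draw]
Final: pos=(-20.607,-6.607), heading=225, 3 segment(s) drawn
Waypoints (4 total):
(-10, -8)
(-10, 4)
(-6.464, 7.536)
(-20.607, -6.607)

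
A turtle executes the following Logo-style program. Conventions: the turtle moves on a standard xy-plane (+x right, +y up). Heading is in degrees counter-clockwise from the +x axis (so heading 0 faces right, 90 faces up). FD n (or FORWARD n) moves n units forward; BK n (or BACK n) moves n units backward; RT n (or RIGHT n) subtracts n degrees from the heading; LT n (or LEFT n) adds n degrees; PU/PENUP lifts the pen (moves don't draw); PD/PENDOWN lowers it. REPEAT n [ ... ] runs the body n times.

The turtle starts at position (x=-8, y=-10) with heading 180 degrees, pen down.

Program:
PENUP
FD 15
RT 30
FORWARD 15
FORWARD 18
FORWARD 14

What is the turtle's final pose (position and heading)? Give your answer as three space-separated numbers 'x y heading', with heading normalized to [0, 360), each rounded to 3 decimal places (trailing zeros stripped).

Executing turtle program step by step:
Start: pos=(-8,-10), heading=180, pen down
PU: pen up
FD 15: (-8,-10) -> (-23,-10) [heading=180, move]
RT 30: heading 180 -> 150
FD 15: (-23,-10) -> (-35.99,-2.5) [heading=150, move]
FD 18: (-35.99,-2.5) -> (-51.579,6.5) [heading=150, move]
FD 14: (-51.579,6.5) -> (-63.703,13.5) [heading=150, move]
Final: pos=(-63.703,13.5), heading=150, 0 segment(s) drawn

Answer: -63.703 13.5 150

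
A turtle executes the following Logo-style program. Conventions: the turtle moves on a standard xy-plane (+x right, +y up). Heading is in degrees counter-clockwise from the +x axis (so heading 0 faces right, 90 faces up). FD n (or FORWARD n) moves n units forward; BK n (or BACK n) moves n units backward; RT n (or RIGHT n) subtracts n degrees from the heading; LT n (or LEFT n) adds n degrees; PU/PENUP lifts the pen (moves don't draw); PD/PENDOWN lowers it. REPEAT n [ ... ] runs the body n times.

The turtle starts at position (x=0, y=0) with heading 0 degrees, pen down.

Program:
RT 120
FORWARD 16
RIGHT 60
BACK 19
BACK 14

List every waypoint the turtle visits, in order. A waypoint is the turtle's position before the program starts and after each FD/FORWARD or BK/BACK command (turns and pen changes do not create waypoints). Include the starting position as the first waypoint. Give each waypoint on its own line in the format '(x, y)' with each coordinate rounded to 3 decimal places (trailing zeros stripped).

Answer: (0, 0)
(-8, -13.856)
(11, -13.856)
(25, -13.856)

Derivation:
Executing turtle program step by step:
Start: pos=(0,0), heading=0, pen down
RT 120: heading 0 -> 240
FD 16: (0,0) -> (-8,-13.856) [heading=240, draw]
RT 60: heading 240 -> 180
BK 19: (-8,-13.856) -> (11,-13.856) [heading=180, draw]
BK 14: (11,-13.856) -> (25,-13.856) [heading=180, draw]
Final: pos=(25,-13.856), heading=180, 3 segment(s) drawn
Waypoints (4 total):
(0, 0)
(-8, -13.856)
(11, -13.856)
(25, -13.856)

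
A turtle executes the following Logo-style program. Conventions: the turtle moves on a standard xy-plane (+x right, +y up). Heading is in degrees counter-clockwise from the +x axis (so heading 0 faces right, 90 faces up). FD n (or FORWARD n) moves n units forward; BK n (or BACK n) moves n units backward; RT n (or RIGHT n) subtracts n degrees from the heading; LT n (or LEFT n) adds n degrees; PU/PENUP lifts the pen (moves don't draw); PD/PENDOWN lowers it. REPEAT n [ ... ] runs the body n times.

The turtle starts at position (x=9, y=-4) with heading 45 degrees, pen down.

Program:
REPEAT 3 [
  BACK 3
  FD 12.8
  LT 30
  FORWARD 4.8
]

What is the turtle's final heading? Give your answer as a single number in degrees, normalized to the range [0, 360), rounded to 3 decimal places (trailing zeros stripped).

Executing turtle program step by step:
Start: pos=(9,-4), heading=45, pen down
REPEAT 3 [
  -- iteration 1/3 --
  BK 3: (9,-4) -> (6.879,-6.121) [heading=45, draw]
  FD 12.8: (6.879,-6.121) -> (15.93,2.93) [heading=45, draw]
  LT 30: heading 45 -> 75
  FD 4.8: (15.93,2.93) -> (17.172,7.566) [heading=75, draw]
  -- iteration 2/3 --
  BK 3: (17.172,7.566) -> (16.396,4.668) [heading=75, draw]
  FD 12.8: (16.396,4.668) -> (19.708,17.032) [heading=75, draw]
  LT 30: heading 75 -> 105
  FD 4.8: (19.708,17.032) -> (18.466,21.669) [heading=105, draw]
  -- iteration 3/3 --
  BK 3: (18.466,21.669) -> (19.243,18.771) [heading=105, draw]
  FD 12.8: (19.243,18.771) -> (15.93,31.135) [heading=105, draw]
  LT 30: heading 105 -> 135
  FD 4.8: (15.93,31.135) -> (12.536,34.529) [heading=135, draw]
]
Final: pos=(12.536,34.529), heading=135, 9 segment(s) drawn

Answer: 135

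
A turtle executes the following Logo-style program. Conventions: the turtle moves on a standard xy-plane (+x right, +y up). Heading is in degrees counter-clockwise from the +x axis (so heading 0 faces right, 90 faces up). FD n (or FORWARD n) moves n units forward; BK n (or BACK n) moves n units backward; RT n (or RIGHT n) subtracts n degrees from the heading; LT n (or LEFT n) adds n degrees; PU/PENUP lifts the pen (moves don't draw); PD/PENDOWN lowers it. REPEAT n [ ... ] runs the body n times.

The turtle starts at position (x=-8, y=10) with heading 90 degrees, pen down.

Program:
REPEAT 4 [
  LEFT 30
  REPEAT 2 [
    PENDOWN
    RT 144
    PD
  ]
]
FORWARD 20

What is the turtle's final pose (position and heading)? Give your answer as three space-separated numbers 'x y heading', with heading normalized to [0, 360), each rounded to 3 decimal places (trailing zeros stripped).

Answer: -22.863 23.383 138

Derivation:
Executing turtle program step by step:
Start: pos=(-8,10), heading=90, pen down
REPEAT 4 [
  -- iteration 1/4 --
  LT 30: heading 90 -> 120
  REPEAT 2 [
    -- iteration 1/2 --
    PD: pen down
    RT 144: heading 120 -> 336
    PD: pen down
    -- iteration 2/2 --
    PD: pen down
    RT 144: heading 336 -> 192
    PD: pen down
  ]
  -- iteration 2/4 --
  LT 30: heading 192 -> 222
  REPEAT 2 [
    -- iteration 1/2 --
    PD: pen down
    RT 144: heading 222 -> 78
    PD: pen down
    -- iteration 2/2 --
    PD: pen down
    RT 144: heading 78 -> 294
    PD: pen down
  ]
  -- iteration 3/4 --
  LT 30: heading 294 -> 324
  REPEAT 2 [
    -- iteration 1/2 --
    PD: pen down
    RT 144: heading 324 -> 180
    PD: pen down
    -- iteration 2/2 --
    PD: pen down
    RT 144: heading 180 -> 36
    PD: pen down
  ]
  -- iteration 4/4 --
  LT 30: heading 36 -> 66
  REPEAT 2 [
    -- iteration 1/2 --
    PD: pen down
    RT 144: heading 66 -> 282
    PD: pen down
    -- iteration 2/2 --
    PD: pen down
    RT 144: heading 282 -> 138
    PD: pen down
  ]
]
FD 20: (-8,10) -> (-22.863,23.383) [heading=138, draw]
Final: pos=(-22.863,23.383), heading=138, 1 segment(s) drawn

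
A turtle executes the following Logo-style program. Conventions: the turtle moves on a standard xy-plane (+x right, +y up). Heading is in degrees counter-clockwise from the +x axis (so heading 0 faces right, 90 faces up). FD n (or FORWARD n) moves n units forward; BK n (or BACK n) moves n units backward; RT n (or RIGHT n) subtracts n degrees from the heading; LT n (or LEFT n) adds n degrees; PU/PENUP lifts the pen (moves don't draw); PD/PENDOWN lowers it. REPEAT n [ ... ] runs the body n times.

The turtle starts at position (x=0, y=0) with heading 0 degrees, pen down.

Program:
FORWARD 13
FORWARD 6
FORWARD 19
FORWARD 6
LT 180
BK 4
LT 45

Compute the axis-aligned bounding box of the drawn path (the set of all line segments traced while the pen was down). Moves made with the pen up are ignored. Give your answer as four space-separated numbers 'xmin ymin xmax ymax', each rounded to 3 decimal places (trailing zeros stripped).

Executing turtle program step by step:
Start: pos=(0,0), heading=0, pen down
FD 13: (0,0) -> (13,0) [heading=0, draw]
FD 6: (13,0) -> (19,0) [heading=0, draw]
FD 19: (19,0) -> (38,0) [heading=0, draw]
FD 6: (38,0) -> (44,0) [heading=0, draw]
LT 180: heading 0 -> 180
BK 4: (44,0) -> (48,0) [heading=180, draw]
LT 45: heading 180 -> 225
Final: pos=(48,0), heading=225, 5 segment(s) drawn

Segment endpoints: x in {0, 13, 19, 38, 44, 48}, y in {0, 0}
xmin=0, ymin=0, xmax=48, ymax=0

Answer: 0 0 48 0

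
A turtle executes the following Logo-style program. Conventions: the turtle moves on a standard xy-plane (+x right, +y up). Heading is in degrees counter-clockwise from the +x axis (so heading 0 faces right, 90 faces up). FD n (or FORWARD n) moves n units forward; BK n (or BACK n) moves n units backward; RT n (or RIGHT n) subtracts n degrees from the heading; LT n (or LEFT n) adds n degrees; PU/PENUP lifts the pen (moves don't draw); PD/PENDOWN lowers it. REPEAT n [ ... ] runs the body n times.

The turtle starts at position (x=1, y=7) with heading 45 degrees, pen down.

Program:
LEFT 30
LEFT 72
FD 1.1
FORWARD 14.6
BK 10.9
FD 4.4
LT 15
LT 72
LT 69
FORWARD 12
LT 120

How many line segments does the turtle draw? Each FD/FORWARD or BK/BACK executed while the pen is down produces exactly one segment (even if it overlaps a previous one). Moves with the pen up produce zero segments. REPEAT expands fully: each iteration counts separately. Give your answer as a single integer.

Answer: 5

Derivation:
Executing turtle program step by step:
Start: pos=(1,7), heading=45, pen down
LT 30: heading 45 -> 75
LT 72: heading 75 -> 147
FD 1.1: (1,7) -> (0.077,7.599) [heading=147, draw]
FD 14.6: (0.077,7.599) -> (-12.167,15.551) [heading=147, draw]
BK 10.9: (-12.167,15.551) -> (-3.026,9.614) [heading=147, draw]
FD 4.4: (-3.026,9.614) -> (-6.716,12.011) [heading=147, draw]
LT 15: heading 147 -> 162
LT 72: heading 162 -> 234
LT 69: heading 234 -> 303
FD 12: (-6.716,12.011) -> (-0.18,1.947) [heading=303, draw]
LT 120: heading 303 -> 63
Final: pos=(-0.18,1.947), heading=63, 5 segment(s) drawn
Segments drawn: 5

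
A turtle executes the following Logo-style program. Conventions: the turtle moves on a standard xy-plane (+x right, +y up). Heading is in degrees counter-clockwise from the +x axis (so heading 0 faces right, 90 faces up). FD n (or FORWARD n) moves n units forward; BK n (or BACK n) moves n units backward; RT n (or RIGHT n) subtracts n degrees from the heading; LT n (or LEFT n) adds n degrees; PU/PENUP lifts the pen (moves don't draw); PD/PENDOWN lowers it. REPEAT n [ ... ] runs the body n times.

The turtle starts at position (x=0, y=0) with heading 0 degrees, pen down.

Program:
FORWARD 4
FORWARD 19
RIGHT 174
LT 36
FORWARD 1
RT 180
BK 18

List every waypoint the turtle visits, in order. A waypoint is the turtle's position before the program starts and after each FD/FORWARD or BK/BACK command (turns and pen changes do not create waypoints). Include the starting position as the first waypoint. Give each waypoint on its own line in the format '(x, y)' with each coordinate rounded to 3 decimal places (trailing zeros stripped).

Answer: (0, 0)
(4, 0)
(23, 0)
(22.257, -0.669)
(8.88, -12.713)

Derivation:
Executing turtle program step by step:
Start: pos=(0,0), heading=0, pen down
FD 4: (0,0) -> (4,0) [heading=0, draw]
FD 19: (4,0) -> (23,0) [heading=0, draw]
RT 174: heading 0 -> 186
LT 36: heading 186 -> 222
FD 1: (23,0) -> (22.257,-0.669) [heading=222, draw]
RT 180: heading 222 -> 42
BK 18: (22.257,-0.669) -> (8.88,-12.713) [heading=42, draw]
Final: pos=(8.88,-12.713), heading=42, 4 segment(s) drawn
Waypoints (5 total):
(0, 0)
(4, 0)
(23, 0)
(22.257, -0.669)
(8.88, -12.713)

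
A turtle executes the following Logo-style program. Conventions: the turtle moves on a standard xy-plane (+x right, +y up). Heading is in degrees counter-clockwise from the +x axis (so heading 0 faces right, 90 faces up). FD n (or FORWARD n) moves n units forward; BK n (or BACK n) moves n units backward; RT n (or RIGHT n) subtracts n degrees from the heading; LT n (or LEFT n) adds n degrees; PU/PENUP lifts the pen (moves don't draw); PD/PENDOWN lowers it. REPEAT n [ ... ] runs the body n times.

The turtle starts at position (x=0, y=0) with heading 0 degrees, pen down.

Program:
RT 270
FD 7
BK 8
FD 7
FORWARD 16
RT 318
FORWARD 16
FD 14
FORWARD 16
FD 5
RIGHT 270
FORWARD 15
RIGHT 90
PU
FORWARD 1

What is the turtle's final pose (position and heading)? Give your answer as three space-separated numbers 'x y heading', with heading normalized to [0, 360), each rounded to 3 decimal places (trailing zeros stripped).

Executing turtle program step by step:
Start: pos=(0,0), heading=0, pen down
RT 270: heading 0 -> 90
FD 7: (0,0) -> (0,7) [heading=90, draw]
BK 8: (0,7) -> (0,-1) [heading=90, draw]
FD 7: (0,-1) -> (0,6) [heading=90, draw]
FD 16: (0,6) -> (0,22) [heading=90, draw]
RT 318: heading 90 -> 132
FD 16: (0,22) -> (-10.706,33.89) [heading=132, draw]
FD 14: (-10.706,33.89) -> (-20.074,44.294) [heading=132, draw]
FD 16: (-20.074,44.294) -> (-30.78,56.185) [heading=132, draw]
FD 5: (-30.78,56.185) -> (-34.126,59.9) [heading=132, draw]
RT 270: heading 132 -> 222
FD 15: (-34.126,59.9) -> (-45.273,49.863) [heading=222, draw]
RT 90: heading 222 -> 132
PU: pen up
FD 1: (-45.273,49.863) -> (-45.942,50.607) [heading=132, move]
Final: pos=(-45.942,50.607), heading=132, 9 segment(s) drawn

Answer: -45.942 50.607 132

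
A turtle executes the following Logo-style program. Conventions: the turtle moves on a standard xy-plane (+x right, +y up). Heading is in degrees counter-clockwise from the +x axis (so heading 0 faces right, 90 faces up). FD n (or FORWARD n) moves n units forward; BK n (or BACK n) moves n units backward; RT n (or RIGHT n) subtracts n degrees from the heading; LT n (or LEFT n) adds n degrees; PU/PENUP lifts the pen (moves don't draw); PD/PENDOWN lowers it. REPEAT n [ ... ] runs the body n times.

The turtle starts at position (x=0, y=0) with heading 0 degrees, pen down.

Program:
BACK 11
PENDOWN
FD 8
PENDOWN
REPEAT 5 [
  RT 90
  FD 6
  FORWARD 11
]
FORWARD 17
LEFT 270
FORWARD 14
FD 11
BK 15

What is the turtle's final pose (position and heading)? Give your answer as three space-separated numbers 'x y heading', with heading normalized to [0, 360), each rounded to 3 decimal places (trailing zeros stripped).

Executing turtle program step by step:
Start: pos=(0,0), heading=0, pen down
BK 11: (0,0) -> (-11,0) [heading=0, draw]
PD: pen down
FD 8: (-11,0) -> (-3,0) [heading=0, draw]
PD: pen down
REPEAT 5 [
  -- iteration 1/5 --
  RT 90: heading 0 -> 270
  FD 6: (-3,0) -> (-3,-6) [heading=270, draw]
  FD 11: (-3,-6) -> (-3,-17) [heading=270, draw]
  -- iteration 2/5 --
  RT 90: heading 270 -> 180
  FD 6: (-3,-17) -> (-9,-17) [heading=180, draw]
  FD 11: (-9,-17) -> (-20,-17) [heading=180, draw]
  -- iteration 3/5 --
  RT 90: heading 180 -> 90
  FD 6: (-20,-17) -> (-20,-11) [heading=90, draw]
  FD 11: (-20,-11) -> (-20,0) [heading=90, draw]
  -- iteration 4/5 --
  RT 90: heading 90 -> 0
  FD 6: (-20,0) -> (-14,0) [heading=0, draw]
  FD 11: (-14,0) -> (-3,0) [heading=0, draw]
  -- iteration 5/5 --
  RT 90: heading 0 -> 270
  FD 6: (-3,0) -> (-3,-6) [heading=270, draw]
  FD 11: (-3,-6) -> (-3,-17) [heading=270, draw]
]
FD 17: (-3,-17) -> (-3,-34) [heading=270, draw]
LT 270: heading 270 -> 180
FD 14: (-3,-34) -> (-17,-34) [heading=180, draw]
FD 11: (-17,-34) -> (-28,-34) [heading=180, draw]
BK 15: (-28,-34) -> (-13,-34) [heading=180, draw]
Final: pos=(-13,-34), heading=180, 16 segment(s) drawn

Answer: -13 -34 180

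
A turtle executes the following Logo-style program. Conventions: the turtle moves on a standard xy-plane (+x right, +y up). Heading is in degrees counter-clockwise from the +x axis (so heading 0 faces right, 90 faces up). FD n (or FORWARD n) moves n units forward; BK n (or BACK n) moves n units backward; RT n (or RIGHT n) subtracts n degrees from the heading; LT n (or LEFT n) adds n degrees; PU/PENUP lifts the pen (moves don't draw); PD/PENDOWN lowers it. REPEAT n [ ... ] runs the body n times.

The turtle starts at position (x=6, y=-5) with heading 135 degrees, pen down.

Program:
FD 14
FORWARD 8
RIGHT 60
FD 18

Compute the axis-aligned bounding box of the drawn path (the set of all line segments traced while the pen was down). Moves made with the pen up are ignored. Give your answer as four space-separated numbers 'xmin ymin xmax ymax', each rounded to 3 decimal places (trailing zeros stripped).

Executing turtle program step by step:
Start: pos=(6,-5), heading=135, pen down
FD 14: (6,-5) -> (-3.899,4.899) [heading=135, draw]
FD 8: (-3.899,4.899) -> (-9.556,10.556) [heading=135, draw]
RT 60: heading 135 -> 75
FD 18: (-9.556,10.556) -> (-4.898,27.943) [heading=75, draw]
Final: pos=(-4.898,27.943), heading=75, 3 segment(s) drawn

Segment endpoints: x in {-9.556, -4.898, -3.899, 6}, y in {-5, 4.899, 10.556, 27.943}
xmin=-9.556, ymin=-5, xmax=6, ymax=27.943

Answer: -9.556 -5 6 27.943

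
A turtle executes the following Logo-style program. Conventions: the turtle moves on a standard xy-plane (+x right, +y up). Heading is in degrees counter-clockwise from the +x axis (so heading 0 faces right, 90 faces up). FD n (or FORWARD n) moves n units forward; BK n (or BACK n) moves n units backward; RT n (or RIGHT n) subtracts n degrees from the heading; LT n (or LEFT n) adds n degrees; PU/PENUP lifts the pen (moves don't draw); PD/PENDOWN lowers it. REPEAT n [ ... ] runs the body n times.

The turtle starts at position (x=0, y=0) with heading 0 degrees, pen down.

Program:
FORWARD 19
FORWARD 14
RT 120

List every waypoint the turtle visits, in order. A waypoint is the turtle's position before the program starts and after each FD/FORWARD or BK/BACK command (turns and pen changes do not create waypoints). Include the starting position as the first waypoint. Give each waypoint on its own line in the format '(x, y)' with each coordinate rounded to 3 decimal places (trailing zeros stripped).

Executing turtle program step by step:
Start: pos=(0,0), heading=0, pen down
FD 19: (0,0) -> (19,0) [heading=0, draw]
FD 14: (19,0) -> (33,0) [heading=0, draw]
RT 120: heading 0 -> 240
Final: pos=(33,0), heading=240, 2 segment(s) drawn
Waypoints (3 total):
(0, 0)
(19, 0)
(33, 0)

Answer: (0, 0)
(19, 0)
(33, 0)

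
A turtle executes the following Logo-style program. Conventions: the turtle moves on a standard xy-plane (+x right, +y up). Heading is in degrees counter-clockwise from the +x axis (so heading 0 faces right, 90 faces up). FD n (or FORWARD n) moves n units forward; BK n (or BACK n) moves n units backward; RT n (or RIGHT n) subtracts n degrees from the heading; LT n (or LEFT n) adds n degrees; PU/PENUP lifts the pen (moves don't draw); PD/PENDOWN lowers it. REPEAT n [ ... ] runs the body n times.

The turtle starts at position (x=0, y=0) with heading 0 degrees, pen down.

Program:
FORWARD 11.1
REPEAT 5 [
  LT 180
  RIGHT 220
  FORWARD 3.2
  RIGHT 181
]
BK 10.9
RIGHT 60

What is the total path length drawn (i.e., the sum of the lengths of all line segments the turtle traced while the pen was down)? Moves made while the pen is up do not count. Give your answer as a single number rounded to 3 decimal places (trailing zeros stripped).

Answer: 38

Derivation:
Executing turtle program step by step:
Start: pos=(0,0), heading=0, pen down
FD 11.1: (0,0) -> (11.1,0) [heading=0, draw]
REPEAT 5 [
  -- iteration 1/5 --
  LT 180: heading 0 -> 180
  RT 220: heading 180 -> 320
  FD 3.2: (11.1,0) -> (13.551,-2.057) [heading=320, draw]
  RT 181: heading 320 -> 139
  -- iteration 2/5 --
  LT 180: heading 139 -> 319
  RT 220: heading 319 -> 99
  FD 3.2: (13.551,-2.057) -> (13.051,1.104) [heading=99, draw]
  RT 181: heading 99 -> 278
  -- iteration 3/5 --
  LT 180: heading 278 -> 98
  RT 220: heading 98 -> 238
  FD 3.2: (13.051,1.104) -> (11.355,-1.61) [heading=238, draw]
  RT 181: heading 238 -> 57
  -- iteration 4/5 --
  LT 180: heading 57 -> 237
  RT 220: heading 237 -> 17
  FD 3.2: (11.355,-1.61) -> (14.415,-0.674) [heading=17, draw]
  RT 181: heading 17 -> 196
  -- iteration 5/5 --
  LT 180: heading 196 -> 16
  RT 220: heading 16 -> 156
  FD 3.2: (14.415,-0.674) -> (11.492,0.627) [heading=156, draw]
  RT 181: heading 156 -> 335
]
BK 10.9: (11.492,0.627) -> (1.613,5.234) [heading=335, draw]
RT 60: heading 335 -> 275
Final: pos=(1.613,5.234), heading=275, 7 segment(s) drawn

Segment lengths:
  seg 1: (0,0) -> (11.1,0), length = 11.1
  seg 2: (11.1,0) -> (13.551,-2.057), length = 3.2
  seg 3: (13.551,-2.057) -> (13.051,1.104), length = 3.2
  seg 4: (13.051,1.104) -> (11.355,-1.61), length = 3.2
  seg 5: (11.355,-1.61) -> (14.415,-0.674), length = 3.2
  seg 6: (14.415,-0.674) -> (11.492,0.627), length = 3.2
  seg 7: (11.492,0.627) -> (1.613,5.234), length = 10.9
Total = 38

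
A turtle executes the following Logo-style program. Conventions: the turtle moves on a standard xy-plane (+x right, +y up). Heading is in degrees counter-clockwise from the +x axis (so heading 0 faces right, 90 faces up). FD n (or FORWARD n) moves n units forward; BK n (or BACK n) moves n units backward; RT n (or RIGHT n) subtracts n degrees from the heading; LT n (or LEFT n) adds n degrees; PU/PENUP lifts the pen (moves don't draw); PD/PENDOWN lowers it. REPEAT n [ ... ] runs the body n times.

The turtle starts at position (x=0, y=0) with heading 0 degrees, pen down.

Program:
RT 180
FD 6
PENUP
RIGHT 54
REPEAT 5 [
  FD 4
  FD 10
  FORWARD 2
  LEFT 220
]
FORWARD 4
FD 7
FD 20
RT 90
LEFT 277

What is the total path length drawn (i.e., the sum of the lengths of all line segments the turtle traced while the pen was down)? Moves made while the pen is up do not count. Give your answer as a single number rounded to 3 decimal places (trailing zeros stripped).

Executing turtle program step by step:
Start: pos=(0,0), heading=0, pen down
RT 180: heading 0 -> 180
FD 6: (0,0) -> (-6,0) [heading=180, draw]
PU: pen up
RT 54: heading 180 -> 126
REPEAT 5 [
  -- iteration 1/5 --
  FD 4: (-6,0) -> (-8.351,3.236) [heading=126, move]
  FD 10: (-8.351,3.236) -> (-14.229,11.326) [heading=126, move]
  FD 2: (-14.229,11.326) -> (-15.405,12.944) [heading=126, move]
  LT 220: heading 126 -> 346
  -- iteration 2/5 --
  FD 4: (-15.405,12.944) -> (-11.523,11.977) [heading=346, move]
  FD 10: (-11.523,11.977) -> (-1.82,9.557) [heading=346, move]
  FD 2: (-1.82,9.557) -> (0.12,9.074) [heading=346, move]
  LT 220: heading 346 -> 206
  -- iteration 3/5 --
  FD 4: (0.12,9.074) -> (-3.475,7.32) [heading=206, move]
  FD 10: (-3.475,7.32) -> (-12.463,2.936) [heading=206, move]
  FD 2: (-12.463,2.936) -> (-14.261,2.06) [heading=206, move]
  LT 220: heading 206 -> 66
  -- iteration 4/5 --
  FD 4: (-14.261,2.06) -> (-12.634,5.714) [heading=66, move]
  FD 10: (-12.634,5.714) -> (-8.566,14.849) [heading=66, move]
  FD 2: (-8.566,14.849) -> (-7.753,16.676) [heading=66, move]
  LT 220: heading 66 -> 286
  -- iteration 5/5 --
  FD 4: (-7.753,16.676) -> (-6.65,12.831) [heading=286, move]
  FD 10: (-6.65,12.831) -> (-3.894,3.219) [heading=286, move]
  FD 2: (-3.894,3.219) -> (-3.343,1.296) [heading=286, move]
  LT 220: heading 286 -> 146
]
FD 4: (-3.343,1.296) -> (-6.659,3.533) [heading=146, move]
FD 7: (-6.659,3.533) -> (-12.462,7.447) [heading=146, move]
FD 20: (-12.462,7.447) -> (-29.043,18.631) [heading=146, move]
RT 90: heading 146 -> 56
LT 277: heading 56 -> 333
Final: pos=(-29.043,18.631), heading=333, 1 segment(s) drawn

Segment lengths:
  seg 1: (0,0) -> (-6,0), length = 6
Total = 6

Answer: 6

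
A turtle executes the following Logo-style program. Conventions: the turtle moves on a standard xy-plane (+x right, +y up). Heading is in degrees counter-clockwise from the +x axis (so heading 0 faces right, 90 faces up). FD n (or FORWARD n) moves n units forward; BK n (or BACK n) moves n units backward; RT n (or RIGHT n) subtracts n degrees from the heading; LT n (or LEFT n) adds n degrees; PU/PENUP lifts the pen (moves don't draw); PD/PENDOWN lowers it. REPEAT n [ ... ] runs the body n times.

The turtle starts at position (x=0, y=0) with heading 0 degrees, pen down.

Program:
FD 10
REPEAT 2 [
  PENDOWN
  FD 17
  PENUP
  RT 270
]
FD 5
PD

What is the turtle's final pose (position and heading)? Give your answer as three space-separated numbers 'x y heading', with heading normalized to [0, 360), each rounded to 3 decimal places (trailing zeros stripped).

Executing turtle program step by step:
Start: pos=(0,0), heading=0, pen down
FD 10: (0,0) -> (10,0) [heading=0, draw]
REPEAT 2 [
  -- iteration 1/2 --
  PD: pen down
  FD 17: (10,0) -> (27,0) [heading=0, draw]
  PU: pen up
  RT 270: heading 0 -> 90
  -- iteration 2/2 --
  PD: pen down
  FD 17: (27,0) -> (27,17) [heading=90, draw]
  PU: pen up
  RT 270: heading 90 -> 180
]
FD 5: (27,17) -> (22,17) [heading=180, move]
PD: pen down
Final: pos=(22,17), heading=180, 3 segment(s) drawn

Answer: 22 17 180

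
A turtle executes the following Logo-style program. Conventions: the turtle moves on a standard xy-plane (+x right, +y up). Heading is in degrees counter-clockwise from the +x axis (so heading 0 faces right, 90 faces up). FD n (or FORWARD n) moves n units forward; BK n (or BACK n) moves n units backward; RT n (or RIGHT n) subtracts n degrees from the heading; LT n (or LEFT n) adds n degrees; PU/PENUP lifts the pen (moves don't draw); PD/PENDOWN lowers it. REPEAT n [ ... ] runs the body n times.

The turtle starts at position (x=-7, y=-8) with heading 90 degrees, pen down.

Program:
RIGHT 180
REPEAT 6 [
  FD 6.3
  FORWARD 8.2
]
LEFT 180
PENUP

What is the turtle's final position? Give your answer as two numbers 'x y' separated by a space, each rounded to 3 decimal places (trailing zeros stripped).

Executing turtle program step by step:
Start: pos=(-7,-8), heading=90, pen down
RT 180: heading 90 -> 270
REPEAT 6 [
  -- iteration 1/6 --
  FD 6.3: (-7,-8) -> (-7,-14.3) [heading=270, draw]
  FD 8.2: (-7,-14.3) -> (-7,-22.5) [heading=270, draw]
  -- iteration 2/6 --
  FD 6.3: (-7,-22.5) -> (-7,-28.8) [heading=270, draw]
  FD 8.2: (-7,-28.8) -> (-7,-37) [heading=270, draw]
  -- iteration 3/6 --
  FD 6.3: (-7,-37) -> (-7,-43.3) [heading=270, draw]
  FD 8.2: (-7,-43.3) -> (-7,-51.5) [heading=270, draw]
  -- iteration 4/6 --
  FD 6.3: (-7,-51.5) -> (-7,-57.8) [heading=270, draw]
  FD 8.2: (-7,-57.8) -> (-7,-66) [heading=270, draw]
  -- iteration 5/6 --
  FD 6.3: (-7,-66) -> (-7,-72.3) [heading=270, draw]
  FD 8.2: (-7,-72.3) -> (-7,-80.5) [heading=270, draw]
  -- iteration 6/6 --
  FD 6.3: (-7,-80.5) -> (-7,-86.8) [heading=270, draw]
  FD 8.2: (-7,-86.8) -> (-7,-95) [heading=270, draw]
]
LT 180: heading 270 -> 90
PU: pen up
Final: pos=(-7,-95), heading=90, 12 segment(s) drawn

Answer: -7 -95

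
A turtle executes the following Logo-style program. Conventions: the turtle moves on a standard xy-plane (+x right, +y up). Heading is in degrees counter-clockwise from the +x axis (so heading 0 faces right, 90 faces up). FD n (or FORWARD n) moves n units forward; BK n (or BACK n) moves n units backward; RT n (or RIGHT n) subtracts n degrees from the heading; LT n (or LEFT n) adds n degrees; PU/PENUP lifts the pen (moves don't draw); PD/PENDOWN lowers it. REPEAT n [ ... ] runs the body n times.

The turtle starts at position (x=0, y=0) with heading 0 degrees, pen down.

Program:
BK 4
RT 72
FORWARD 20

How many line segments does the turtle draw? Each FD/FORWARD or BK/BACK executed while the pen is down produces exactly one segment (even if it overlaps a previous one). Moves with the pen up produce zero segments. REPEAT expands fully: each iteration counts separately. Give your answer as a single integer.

Executing turtle program step by step:
Start: pos=(0,0), heading=0, pen down
BK 4: (0,0) -> (-4,0) [heading=0, draw]
RT 72: heading 0 -> 288
FD 20: (-4,0) -> (2.18,-19.021) [heading=288, draw]
Final: pos=(2.18,-19.021), heading=288, 2 segment(s) drawn
Segments drawn: 2

Answer: 2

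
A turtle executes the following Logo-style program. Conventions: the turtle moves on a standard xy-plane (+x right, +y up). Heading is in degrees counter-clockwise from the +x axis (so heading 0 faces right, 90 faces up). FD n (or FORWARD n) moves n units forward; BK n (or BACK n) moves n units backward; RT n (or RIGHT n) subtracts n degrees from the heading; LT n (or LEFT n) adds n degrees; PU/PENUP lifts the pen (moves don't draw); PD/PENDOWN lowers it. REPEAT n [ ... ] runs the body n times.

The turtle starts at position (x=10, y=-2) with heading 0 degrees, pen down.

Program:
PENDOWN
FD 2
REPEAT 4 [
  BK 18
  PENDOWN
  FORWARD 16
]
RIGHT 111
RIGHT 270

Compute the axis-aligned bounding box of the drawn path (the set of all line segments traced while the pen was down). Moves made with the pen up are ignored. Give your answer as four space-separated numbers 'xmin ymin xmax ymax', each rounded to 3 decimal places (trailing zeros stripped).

Answer: -12 -2 12 -2

Derivation:
Executing turtle program step by step:
Start: pos=(10,-2), heading=0, pen down
PD: pen down
FD 2: (10,-2) -> (12,-2) [heading=0, draw]
REPEAT 4 [
  -- iteration 1/4 --
  BK 18: (12,-2) -> (-6,-2) [heading=0, draw]
  PD: pen down
  FD 16: (-6,-2) -> (10,-2) [heading=0, draw]
  -- iteration 2/4 --
  BK 18: (10,-2) -> (-8,-2) [heading=0, draw]
  PD: pen down
  FD 16: (-8,-2) -> (8,-2) [heading=0, draw]
  -- iteration 3/4 --
  BK 18: (8,-2) -> (-10,-2) [heading=0, draw]
  PD: pen down
  FD 16: (-10,-2) -> (6,-2) [heading=0, draw]
  -- iteration 4/4 --
  BK 18: (6,-2) -> (-12,-2) [heading=0, draw]
  PD: pen down
  FD 16: (-12,-2) -> (4,-2) [heading=0, draw]
]
RT 111: heading 0 -> 249
RT 270: heading 249 -> 339
Final: pos=(4,-2), heading=339, 9 segment(s) drawn

Segment endpoints: x in {-12, -10, -8, -6, 4, 6, 8, 10, 12}, y in {-2}
xmin=-12, ymin=-2, xmax=12, ymax=-2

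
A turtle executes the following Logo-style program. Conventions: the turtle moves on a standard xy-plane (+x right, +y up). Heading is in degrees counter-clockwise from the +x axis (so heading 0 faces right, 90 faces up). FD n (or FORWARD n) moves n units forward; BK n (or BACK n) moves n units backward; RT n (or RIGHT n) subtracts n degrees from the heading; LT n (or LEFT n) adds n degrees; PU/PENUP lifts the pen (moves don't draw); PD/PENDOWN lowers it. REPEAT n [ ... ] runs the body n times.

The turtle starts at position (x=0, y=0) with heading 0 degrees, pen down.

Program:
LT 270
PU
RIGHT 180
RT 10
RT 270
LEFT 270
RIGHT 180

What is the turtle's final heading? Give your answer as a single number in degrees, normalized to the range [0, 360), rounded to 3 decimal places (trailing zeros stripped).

Executing turtle program step by step:
Start: pos=(0,0), heading=0, pen down
LT 270: heading 0 -> 270
PU: pen up
RT 180: heading 270 -> 90
RT 10: heading 90 -> 80
RT 270: heading 80 -> 170
LT 270: heading 170 -> 80
RT 180: heading 80 -> 260
Final: pos=(0,0), heading=260, 0 segment(s) drawn

Answer: 260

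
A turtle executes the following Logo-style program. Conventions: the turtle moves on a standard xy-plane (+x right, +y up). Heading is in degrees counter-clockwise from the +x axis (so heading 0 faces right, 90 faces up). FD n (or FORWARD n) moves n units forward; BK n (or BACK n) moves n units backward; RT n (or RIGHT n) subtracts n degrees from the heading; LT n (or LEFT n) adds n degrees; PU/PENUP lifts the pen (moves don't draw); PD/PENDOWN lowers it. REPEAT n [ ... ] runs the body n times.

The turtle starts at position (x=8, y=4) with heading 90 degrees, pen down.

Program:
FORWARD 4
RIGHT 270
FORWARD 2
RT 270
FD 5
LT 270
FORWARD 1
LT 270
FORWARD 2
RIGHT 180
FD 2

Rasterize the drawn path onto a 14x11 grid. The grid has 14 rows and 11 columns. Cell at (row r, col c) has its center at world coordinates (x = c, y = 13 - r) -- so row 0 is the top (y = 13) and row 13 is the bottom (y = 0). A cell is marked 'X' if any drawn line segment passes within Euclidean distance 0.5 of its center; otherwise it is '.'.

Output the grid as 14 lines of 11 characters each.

Segment 0: (8,4) -> (8,8)
Segment 1: (8,8) -> (6,8)
Segment 2: (6,8) -> (6,3)
Segment 3: (6,3) -> (5,3)
Segment 4: (5,3) -> (5,5)
Segment 5: (5,5) -> (5,3)

Answer: ...........
...........
...........
...........
...........
......XXX..
......X.X..
......X.X..
.....XX.X..
.....XX.X..
.....XX....
...........
...........
...........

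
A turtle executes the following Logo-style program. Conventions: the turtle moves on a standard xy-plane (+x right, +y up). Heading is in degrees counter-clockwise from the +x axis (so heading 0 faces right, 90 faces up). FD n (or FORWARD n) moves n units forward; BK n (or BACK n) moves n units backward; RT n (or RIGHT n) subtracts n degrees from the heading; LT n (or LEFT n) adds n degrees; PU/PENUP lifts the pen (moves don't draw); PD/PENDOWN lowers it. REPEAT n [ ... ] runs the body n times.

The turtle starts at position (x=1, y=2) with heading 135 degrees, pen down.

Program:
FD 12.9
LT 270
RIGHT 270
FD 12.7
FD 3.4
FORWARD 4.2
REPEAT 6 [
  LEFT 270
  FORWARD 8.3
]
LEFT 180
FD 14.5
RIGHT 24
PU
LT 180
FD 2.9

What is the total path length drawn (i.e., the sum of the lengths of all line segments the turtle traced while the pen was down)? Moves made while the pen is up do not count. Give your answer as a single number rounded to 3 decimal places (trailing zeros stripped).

Answer: 97.5

Derivation:
Executing turtle program step by step:
Start: pos=(1,2), heading=135, pen down
FD 12.9: (1,2) -> (-8.122,11.122) [heading=135, draw]
LT 270: heading 135 -> 45
RT 270: heading 45 -> 135
FD 12.7: (-8.122,11.122) -> (-17.102,20.102) [heading=135, draw]
FD 3.4: (-17.102,20.102) -> (-19.506,22.506) [heading=135, draw]
FD 4.2: (-19.506,22.506) -> (-22.476,25.476) [heading=135, draw]
REPEAT 6 [
  -- iteration 1/6 --
  LT 270: heading 135 -> 45
  FD 8.3: (-22.476,25.476) -> (-16.607,31.345) [heading=45, draw]
  -- iteration 2/6 --
  LT 270: heading 45 -> 315
  FD 8.3: (-16.607,31.345) -> (-10.738,25.476) [heading=315, draw]
  -- iteration 3/6 --
  LT 270: heading 315 -> 225
  FD 8.3: (-10.738,25.476) -> (-16.607,19.607) [heading=225, draw]
  -- iteration 4/6 --
  LT 270: heading 225 -> 135
  FD 8.3: (-16.607,19.607) -> (-22.476,25.476) [heading=135, draw]
  -- iteration 5/6 --
  LT 270: heading 135 -> 45
  FD 8.3: (-22.476,25.476) -> (-16.607,31.345) [heading=45, draw]
  -- iteration 6/6 --
  LT 270: heading 45 -> 315
  FD 8.3: (-16.607,31.345) -> (-10.738,25.476) [heading=315, draw]
]
LT 180: heading 315 -> 135
FD 14.5: (-10.738,25.476) -> (-20.991,35.729) [heading=135, draw]
RT 24: heading 135 -> 111
PU: pen up
LT 180: heading 111 -> 291
FD 2.9: (-20.991,35.729) -> (-19.952,33.022) [heading=291, move]
Final: pos=(-19.952,33.022), heading=291, 11 segment(s) drawn

Segment lengths:
  seg 1: (1,2) -> (-8.122,11.122), length = 12.9
  seg 2: (-8.122,11.122) -> (-17.102,20.102), length = 12.7
  seg 3: (-17.102,20.102) -> (-19.506,22.506), length = 3.4
  seg 4: (-19.506,22.506) -> (-22.476,25.476), length = 4.2
  seg 5: (-22.476,25.476) -> (-16.607,31.345), length = 8.3
  seg 6: (-16.607,31.345) -> (-10.738,25.476), length = 8.3
  seg 7: (-10.738,25.476) -> (-16.607,19.607), length = 8.3
  seg 8: (-16.607,19.607) -> (-22.476,25.476), length = 8.3
  seg 9: (-22.476,25.476) -> (-16.607,31.345), length = 8.3
  seg 10: (-16.607,31.345) -> (-10.738,25.476), length = 8.3
  seg 11: (-10.738,25.476) -> (-20.991,35.729), length = 14.5
Total = 97.5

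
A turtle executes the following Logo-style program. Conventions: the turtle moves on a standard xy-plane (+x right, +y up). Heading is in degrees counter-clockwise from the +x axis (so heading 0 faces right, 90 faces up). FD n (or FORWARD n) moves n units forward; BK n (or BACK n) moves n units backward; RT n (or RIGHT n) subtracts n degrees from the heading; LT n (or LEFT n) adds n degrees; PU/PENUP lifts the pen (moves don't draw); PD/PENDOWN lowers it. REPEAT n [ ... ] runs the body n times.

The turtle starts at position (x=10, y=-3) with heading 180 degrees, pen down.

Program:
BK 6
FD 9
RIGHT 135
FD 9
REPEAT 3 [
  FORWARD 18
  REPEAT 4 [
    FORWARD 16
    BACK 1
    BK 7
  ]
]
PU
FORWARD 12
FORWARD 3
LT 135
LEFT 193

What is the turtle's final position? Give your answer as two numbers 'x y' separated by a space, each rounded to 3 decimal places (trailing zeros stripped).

Answer: 130.037 120.037

Derivation:
Executing turtle program step by step:
Start: pos=(10,-3), heading=180, pen down
BK 6: (10,-3) -> (16,-3) [heading=180, draw]
FD 9: (16,-3) -> (7,-3) [heading=180, draw]
RT 135: heading 180 -> 45
FD 9: (7,-3) -> (13.364,3.364) [heading=45, draw]
REPEAT 3 [
  -- iteration 1/3 --
  FD 18: (13.364,3.364) -> (26.092,16.092) [heading=45, draw]
  REPEAT 4 [
    -- iteration 1/4 --
    FD 16: (26.092,16.092) -> (37.406,27.406) [heading=45, draw]
    BK 1: (37.406,27.406) -> (36.698,26.698) [heading=45, draw]
    BK 7: (36.698,26.698) -> (31.749,21.749) [heading=45, draw]
    -- iteration 2/4 --
    FD 16: (31.749,21.749) -> (43.062,33.062) [heading=45, draw]
    BK 1: (43.062,33.062) -> (42.355,32.355) [heading=45, draw]
    BK 7: (42.355,32.355) -> (37.406,27.406) [heading=45, draw]
    -- iteration 3/4 --
    FD 16: (37.406,27.406) -> (48.719,38.719) [heading=45, draw]
    BK 1: (48.719,38.719) -> (48.012,38.012) [heading=45, draw]
    BK 7: (48.012,38.012) -> (43.062,33.062) [heading=45, draw]
    -- iteration 4/4 --
    FD 16: (43.062,33.062) -> (54.376,44.376) [heading=45, draw]
    BK 1: (54.376,44.376) -> (53.669,43.669) [heading=45, draw]
    BK 7: (53.669,43.669) -> (48.719,38.719) [heading=45, draw]
  ]
  -- iteration 2/3 --
  FD 18: (48.719,38.719) -> (61.447,51.447) [heading=45, draw]
  REPEAT 4 [
    -- iteration 1/4 --
    FD 16: (61.447,51.447) -> (72.761,62.761) [heading=45, draw]
    BK 1: (72.761,62.761) -> (72.054,62.054) [heading=45, draw]
    BK 7: (72.054,62.054) -> (67.104,57.104) [heading=45, draw]
    -- iteration 2/4 --
    FD 16: (67.104,57.104) -> (78.418,68.418) [heading=45, draw]
    BK 1: (78.418,68.418) -> (77.711,67.711) [heading=45, draw]
    BK 7: (77.711,67.711) -> (72.761,62.761) [heading=45, draw]
    -- iteration 3/4 --
    FD 16: (72.761,62.761) -> (84.075,74.075) [heading=45, draw]
    BK 1: (84.075,74.075) -> (83.368,73.368) [heading=45, draw]
    BK 7: (83.368,73.368) -> (78.418,68.418) [heading=45, draw]
    -- iteration 4/4 --
    FD 16: (78.418,68.418) -> (89.731,79.731) [heading=45, draw]
    BK 1: (89.731,79.731) -> (89.024,79.024) [heading=45, draw]
    BK 7: (89.024,79.024) -> (84.075,74.075) [heading=45, draw]
  ]
  -- iteration 3/3 --
  FD 18: (84.075,74.075) -> (96.803,86.803) [heading=45, draw]
  REPEAT 4 [
    -- iteration 1/4 --
    FD 16: (96.803,86.803) -> (108.116,98.116) [heading=45, draw]
    BK 1: (108.116,98.116) -> (107.409,97.409) [heading=45, draw]
    BK 7: (107.409,97.409) -> (102.459,92.459) [heading=45, draw]
    -- iteration 2/4 --
    FD 16: (102.459,92.459) -> (113.773,103.773) [heading=45, draw]
    BK 1: (113.773,103.773) -> (113.066,103.066) [heading=45, draw]
    BK 7: (113.066,103.066) -> (108.116,98.116) [heading=45, draw]
    -- iteration 3/4 --
    FD 16: (108.116,98.116) -> (119.43,109.43) [heading=45, draw]
    BK 1: (119.43,109.43) -> (118.723,108.723) [heading=45, draw]
    BK 7: (118.723,108.723) -> (113.773,103.773) [heading=45, draw]
    -- iteration 4/4 --
    FD 16: (113.773,103.773) -> (125.087,115.087) [heading=45, draw]
    BK 1: (125.087,115.087) -> (124.38,114.38) [heading=45, draw]
    BK 7: (124.38,114.38) -> (119.43,109.43) [heading=45, draw]
  ]
]
PU: pen up
FD 12: (119.43,109.43) -> (127.915,117.915) [heading=45, move]
FD 3: (127.915,117.915) -> (130.037,120.037) [heading=45, move]
LT 135: heading 45 -> 180
LT 193: heading 180 -> 13
Final: pos=(130.037,120.037), heading=13, 42 segment(s) drawn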